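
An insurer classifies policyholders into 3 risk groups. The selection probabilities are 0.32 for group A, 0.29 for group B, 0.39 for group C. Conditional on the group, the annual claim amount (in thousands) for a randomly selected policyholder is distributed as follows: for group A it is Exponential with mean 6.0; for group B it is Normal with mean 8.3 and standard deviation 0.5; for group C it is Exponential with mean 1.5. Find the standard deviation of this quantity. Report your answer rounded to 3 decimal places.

4.552

Per component, A: μ=6, E[X²]=72; B: μ=8.3, E[X²]=69.14; C: μ=1.5, E[X²]=4.5.
E[X] = 0.32·6 + 0.29·8.3 + 0.39·1.5 = 4.912.
E[X²] = 0.32·72 + 0.29·69.14 + 0.39·4.5 = 44.8456.
Var(X) = E[X²] − (E[X])² = 44.8456 − 24.1277 = 20.7179.
SD(X) = √20.7179 = 4.55169.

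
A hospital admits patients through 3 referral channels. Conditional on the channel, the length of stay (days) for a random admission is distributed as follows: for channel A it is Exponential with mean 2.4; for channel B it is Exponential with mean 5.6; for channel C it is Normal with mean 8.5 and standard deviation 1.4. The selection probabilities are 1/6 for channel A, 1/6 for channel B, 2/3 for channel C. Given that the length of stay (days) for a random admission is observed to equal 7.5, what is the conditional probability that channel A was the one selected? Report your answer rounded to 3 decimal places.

Likelihoods f(7.5 | ·): A: 0.0183071; B: 0.0467916; C: 0.220797.
Posterior ∝ prior × likelihood. Numerator for A: 0.166667·0.0183071 = 0.00305118.
Normalizing constant: 0.166667·0.0183071 + 0.166667·0.0467916 + 0.666667·0.220797 = 0.158048.
P(A | observation) = 0.00305118 / 0.158048 = 0.0193054.

0.019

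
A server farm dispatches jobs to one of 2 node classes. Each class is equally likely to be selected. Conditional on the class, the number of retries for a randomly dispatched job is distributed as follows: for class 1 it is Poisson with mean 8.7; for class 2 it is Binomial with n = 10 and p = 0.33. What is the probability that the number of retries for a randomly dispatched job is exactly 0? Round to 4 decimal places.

0.0092

Conditional on each class, P(X = 0): 1: 0.000166586; 2: 0.0182284.
By total probability, P(X = 0) = 0.5·0.000166586 + 0.5·0.0182284 = 0.00919748.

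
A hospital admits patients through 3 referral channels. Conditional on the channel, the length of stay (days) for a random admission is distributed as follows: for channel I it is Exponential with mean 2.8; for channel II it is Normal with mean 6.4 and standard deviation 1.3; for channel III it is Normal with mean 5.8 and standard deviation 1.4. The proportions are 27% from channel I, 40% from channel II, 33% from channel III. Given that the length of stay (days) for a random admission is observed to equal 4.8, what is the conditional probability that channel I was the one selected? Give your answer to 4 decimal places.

0.1175

Likelihoods f(4.8 | ·): I: 0.0643187; II: 0.143891; III: 0.220797.
Posterior ∝ prior × likelihood. Numerator for I: 0.27·0.0643187 = 0.017366.
Normalizing constant: 0.27·0.0643187 + 0.4·0.143891 + 0.33·0.220797 = 0.147785.
P(I | observation) = 0.017366 / 0.147785 = 0.117509.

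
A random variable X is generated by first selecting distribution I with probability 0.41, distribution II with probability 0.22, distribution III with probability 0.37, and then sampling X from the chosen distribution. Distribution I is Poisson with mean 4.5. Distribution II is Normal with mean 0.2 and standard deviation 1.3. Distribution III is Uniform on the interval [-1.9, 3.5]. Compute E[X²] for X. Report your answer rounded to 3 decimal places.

For each component E[X²] = Var + (mean)², giving I: 24.75; II: 1.73; III: 3.07.
Overall E[X²] = 0.41·24.75 + 0.22·1.73 + 0.37·3.07 = 11.664.

11.664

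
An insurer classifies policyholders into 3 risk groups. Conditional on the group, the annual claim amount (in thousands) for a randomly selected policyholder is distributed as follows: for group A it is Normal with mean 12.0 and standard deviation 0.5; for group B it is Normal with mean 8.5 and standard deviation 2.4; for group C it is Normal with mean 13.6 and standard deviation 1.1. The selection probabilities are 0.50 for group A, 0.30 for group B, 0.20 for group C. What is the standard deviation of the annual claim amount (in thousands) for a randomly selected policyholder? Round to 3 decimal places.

Per component, A: μ=12, E[X²]=144.25; B: μ=8.5, E[X²]=78.01; C: μ=13.6, E[X²]=186.17.
E[X] = 0.5·12 + 0.3·8.5 + 0.2·13.6 = 11.27.
E[X²] = 0.5·144.25 + 0.3·78.01 + 0.2·186.17 = 132.762.
Var(X) = E[X²] − (E[X])² = 132.762 − 127.013 = 5.7491.
SD(X) = √5.7491 = 2.39773.

2.398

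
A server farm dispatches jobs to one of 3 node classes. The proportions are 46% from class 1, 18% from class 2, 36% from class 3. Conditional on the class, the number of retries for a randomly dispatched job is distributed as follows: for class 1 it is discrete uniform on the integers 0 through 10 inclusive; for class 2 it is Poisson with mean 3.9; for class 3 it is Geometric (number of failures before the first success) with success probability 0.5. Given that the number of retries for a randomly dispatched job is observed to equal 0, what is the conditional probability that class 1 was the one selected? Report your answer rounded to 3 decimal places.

Likelihoods P(X=0 | ·): 1: 0.0909091; 2: 0.0202419; 3: 0.5.
Posterior ∝ prior × likelihood. Numerator for 1: 0.46·0.0909091 = 0.0418182.
Normalizing constant: 0.46·0.0909091 + 0.18·0.0202419 + 0.36·0.5 = 0.225462.
P(1 | observation) = 0.0418182 / 0.225462 = 0.185478.

0.185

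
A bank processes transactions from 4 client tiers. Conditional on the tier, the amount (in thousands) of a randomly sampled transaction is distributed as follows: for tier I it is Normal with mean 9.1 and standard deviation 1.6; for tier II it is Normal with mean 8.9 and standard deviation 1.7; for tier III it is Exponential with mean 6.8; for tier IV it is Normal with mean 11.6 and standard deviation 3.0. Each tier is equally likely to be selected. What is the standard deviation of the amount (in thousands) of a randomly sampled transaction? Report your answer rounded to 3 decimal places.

4.251

Per component, I: μ=9.1, E[X²]=85.37; II: μ=8.9, E[X²]=82.1; III: μ=6.8, E[X²]=92.48; IV: μ=11.6, E[X²]=143.56.
E[X] = 0.25·9.1 + 0.25·8.9 + 0.25·6.8 + 0.25·11.6 = 9.1.
E[X²] = 0.25·85.37 + 0.25·82.1 + 0.25·92.48 + 0.25·143.56 = 100.877.
Var(X) = E[X²] − (E[X])² = 100.877 − 82.81 = 18.0675.
SD(X) = √18.0675 = 4.25059.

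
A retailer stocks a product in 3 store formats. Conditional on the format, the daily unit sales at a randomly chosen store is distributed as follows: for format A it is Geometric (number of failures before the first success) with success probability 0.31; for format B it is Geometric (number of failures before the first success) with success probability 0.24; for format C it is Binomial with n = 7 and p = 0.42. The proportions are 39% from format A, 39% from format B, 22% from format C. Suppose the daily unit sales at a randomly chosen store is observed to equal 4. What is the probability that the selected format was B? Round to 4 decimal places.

0.2963

Likelihoods P(X=4 | ·): A: 0.0702681; B: 0.0800692; C: 0.212495.
Posterior ∝ prior × likelihood. Numerator for B: 0.39·0.0800692 = 0.031227.
Normalizing constant: 0.39·0.0702681 + 0.39·0.0800692 + 0.22·0.212495 = 0.10538.
P(B | observation) = 0.031227 / 0.10538 = 0.296326.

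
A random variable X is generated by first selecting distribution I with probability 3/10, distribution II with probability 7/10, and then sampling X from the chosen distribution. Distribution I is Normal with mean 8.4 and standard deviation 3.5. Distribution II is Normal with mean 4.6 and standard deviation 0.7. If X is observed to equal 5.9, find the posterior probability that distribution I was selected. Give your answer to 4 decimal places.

Likelihoods f(5.9 | ·): I: 0.0883187; II: 0.101596.
Posterior ∝ prior × likelihood. Numerator for I: 0.3·0.0883187 = 0.0264956.
Normalizing constant: 0.3·0.0883187 + 0.7·0.101596 = 0.0976126.
P(I | observation) = 0.0264956 / 0.0976126 = 0.271436.

0.2714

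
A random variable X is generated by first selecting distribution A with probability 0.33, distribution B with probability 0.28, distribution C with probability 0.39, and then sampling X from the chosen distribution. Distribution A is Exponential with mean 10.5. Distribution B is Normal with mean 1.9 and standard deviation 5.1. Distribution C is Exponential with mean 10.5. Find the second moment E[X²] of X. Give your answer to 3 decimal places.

167.054

For each component E[X²] = Var + (mean)², giving A: 220.5; B: 29.62; C: 220.5.
Overall E[X²] = 0.33·220.5 + 0.28·29.62 + 0.39·220.5 = 167.054.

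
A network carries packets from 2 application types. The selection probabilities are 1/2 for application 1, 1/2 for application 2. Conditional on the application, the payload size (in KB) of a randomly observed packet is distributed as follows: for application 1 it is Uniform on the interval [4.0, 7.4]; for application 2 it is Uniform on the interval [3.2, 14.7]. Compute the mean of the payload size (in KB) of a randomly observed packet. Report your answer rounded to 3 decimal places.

Component means — 1: 5.7; 2: 8.95.
E[X] = 0.5·5.7 + 0.5·8.95 = 7.325.

7.325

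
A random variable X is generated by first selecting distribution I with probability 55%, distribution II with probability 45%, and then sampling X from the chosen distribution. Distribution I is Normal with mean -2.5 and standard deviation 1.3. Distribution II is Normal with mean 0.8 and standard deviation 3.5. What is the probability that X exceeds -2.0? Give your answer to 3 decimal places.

0.547

Conditional on each component, P(X > -2.0): I: 0.350261; II: 0.788145.
By total probability, P(X > -2.0) = 0.55·0.350261 + 0.45·0.788145 = 0.547309.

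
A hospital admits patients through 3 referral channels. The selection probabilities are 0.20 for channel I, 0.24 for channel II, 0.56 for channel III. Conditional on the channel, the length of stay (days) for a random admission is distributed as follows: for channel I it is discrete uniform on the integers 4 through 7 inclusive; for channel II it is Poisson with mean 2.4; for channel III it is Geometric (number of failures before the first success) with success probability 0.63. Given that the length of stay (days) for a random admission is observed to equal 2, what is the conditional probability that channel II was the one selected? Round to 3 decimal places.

Likelihoods P(X=2 | ·): I: 0; II: 0.261268; III: 0.086247.
Posterior ∝ prior × likelihood. Numerator for II: 0.24·0.261268 = 0.0627042.
Normalizing constant: 0.2·0 + 0.24·0.261268 + 0.56·0.086247 = 0.111003.
P(II | observation) = 0.0627042 / 0.111003 = 0.56489.

0.565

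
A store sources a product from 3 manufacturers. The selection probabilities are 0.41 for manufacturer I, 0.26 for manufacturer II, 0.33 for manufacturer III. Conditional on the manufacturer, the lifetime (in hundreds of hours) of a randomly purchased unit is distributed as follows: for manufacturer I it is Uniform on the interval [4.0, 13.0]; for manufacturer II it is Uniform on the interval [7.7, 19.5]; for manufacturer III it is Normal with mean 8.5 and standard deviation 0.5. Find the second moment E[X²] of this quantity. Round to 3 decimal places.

For each component E[X²] = Var + (mean)², giving I: 79; II: 196.563; III: 72.5.
Overall E[X²] = 0.41·79 + 0.26·196.563 + 0.33·72.5 = 107.421.

107.421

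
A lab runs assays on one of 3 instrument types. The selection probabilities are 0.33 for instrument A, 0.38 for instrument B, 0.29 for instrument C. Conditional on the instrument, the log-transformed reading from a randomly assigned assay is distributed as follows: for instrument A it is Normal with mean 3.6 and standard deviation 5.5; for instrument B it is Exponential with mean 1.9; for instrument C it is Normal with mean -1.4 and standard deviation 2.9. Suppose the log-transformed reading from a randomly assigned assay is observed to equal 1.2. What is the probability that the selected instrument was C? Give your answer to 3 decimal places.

Likelihoods f(1.2 | ·): A: 0.0659477; B: 0.279869; C: 0.0920382.
Posterior ∝ prior × likelihood. Numerator for C: 0.29·0.0920382 = 0.0266911.
Normalizing constant: 0.33·0.0659477 + 0.38·0.279869 + 0.29·0.0920382 = 0.154804.
P(C | observation) = 0.0266911 / 0.154804 = 0.172418.

0.172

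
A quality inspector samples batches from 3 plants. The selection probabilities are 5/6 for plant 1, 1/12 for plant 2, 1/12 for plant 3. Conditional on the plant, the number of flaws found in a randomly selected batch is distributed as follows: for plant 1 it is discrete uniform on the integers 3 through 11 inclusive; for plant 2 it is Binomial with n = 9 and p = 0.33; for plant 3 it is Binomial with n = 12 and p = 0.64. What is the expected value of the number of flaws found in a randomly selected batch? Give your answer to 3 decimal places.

Component means — 1: 7; 2: 2.97; 3: 7.68.
E[X] = 0.833333·7 + 0.0833333·2.97 + 0.0833333·7.68 = 6.72083.

6.721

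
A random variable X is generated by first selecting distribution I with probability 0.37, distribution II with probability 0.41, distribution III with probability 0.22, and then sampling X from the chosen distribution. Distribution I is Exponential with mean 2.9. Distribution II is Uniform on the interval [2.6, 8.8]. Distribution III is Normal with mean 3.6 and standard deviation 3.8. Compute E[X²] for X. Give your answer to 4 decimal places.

26.8857

For each component E[X²] = Var + (mean)², giving I: 16.82; II: 35.6933; III: 27.4.
Overall E[X²] = 0.37·16.82 + 0.41·35.6933 + 0.22·27.4 = 26.8857.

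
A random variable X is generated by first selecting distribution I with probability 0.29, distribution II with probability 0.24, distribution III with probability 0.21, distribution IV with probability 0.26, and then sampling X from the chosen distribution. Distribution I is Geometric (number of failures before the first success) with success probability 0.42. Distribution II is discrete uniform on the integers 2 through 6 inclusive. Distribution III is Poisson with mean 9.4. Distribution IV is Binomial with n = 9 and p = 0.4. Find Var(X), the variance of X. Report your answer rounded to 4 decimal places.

12.0504

Per component, I: μ=1.38095, E[X²]=5.19501; II: μ=4, E[X²]=18; III: μ=9.4, E[X²]=97.76; IV: μ=3.6, E[X²]=15.12.
E[X] = 0.29·1.38095 + 0.24·4 + 0.21·9.4 + 0.26·3.6 = 4.27048.
E[X²] = 0.29·5.19501 + 0.24·18 + 0.21·97.76 + 0.26·15.12 = 30.2874.
Var(X) = E[X²] − (E[X])² = 30.2874 − 18.237 = 12.0504.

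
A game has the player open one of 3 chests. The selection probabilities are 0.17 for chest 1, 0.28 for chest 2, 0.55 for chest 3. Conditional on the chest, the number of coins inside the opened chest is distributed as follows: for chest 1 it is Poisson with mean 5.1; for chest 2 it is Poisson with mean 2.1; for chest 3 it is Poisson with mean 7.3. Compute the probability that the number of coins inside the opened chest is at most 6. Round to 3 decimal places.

Conditional on each chest, P(X ≤ 6): 1: 0.74742; 2: 0.994138; 3: 0.406032.
By total probability, P(X ≤ 6) = 0.17·0.74742 + 0.28·0.994138 + 0.55·0.406032 = 0.628738.

0.629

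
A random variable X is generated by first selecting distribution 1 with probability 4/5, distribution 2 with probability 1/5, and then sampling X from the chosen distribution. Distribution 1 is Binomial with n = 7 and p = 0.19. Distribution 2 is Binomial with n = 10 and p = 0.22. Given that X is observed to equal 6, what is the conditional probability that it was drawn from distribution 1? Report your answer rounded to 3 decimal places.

Likelihoods P(X=6 | ·): 1: 0.00026675; 2: 0.0088132.
Posterior ∝ prior × likelihood. Numerator for 1: 0.8·0.00026675 = 0.0002134.
Normalizing constant: 0.8·0.00026675 + 0.2·0.0088132 = 0.00197604.
P(1 | observation) = 0.0002134 / 0.00197604 = 0.107994.

0.108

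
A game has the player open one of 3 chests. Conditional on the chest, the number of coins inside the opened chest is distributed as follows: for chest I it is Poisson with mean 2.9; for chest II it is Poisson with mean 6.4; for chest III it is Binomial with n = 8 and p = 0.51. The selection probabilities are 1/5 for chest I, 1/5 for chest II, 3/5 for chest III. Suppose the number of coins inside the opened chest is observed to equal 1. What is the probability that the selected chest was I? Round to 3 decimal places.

Likelihoods P(X=1 | ·): I: 0.159567; II: 0.010634; III: 0.0276715.
Posterior ∝ prior × likelihood. Numerator for I: 0.2·0.159567 = 0.0319135.
Normalizing constant: 0.2·0.159567 + 0.2·0.010634 + 0.6·0.0276715 = 0.0506432.
P(I | observation) = 0.0319135 / 0.0506432 = 0.630163.

0.630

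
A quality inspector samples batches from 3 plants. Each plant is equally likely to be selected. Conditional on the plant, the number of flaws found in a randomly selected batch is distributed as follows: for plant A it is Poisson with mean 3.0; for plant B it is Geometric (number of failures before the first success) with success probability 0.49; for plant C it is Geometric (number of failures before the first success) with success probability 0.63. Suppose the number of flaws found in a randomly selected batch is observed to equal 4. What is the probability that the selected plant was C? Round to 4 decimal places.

0.0554

Likelihoods P(X=4 | ·): A: 0.168031; B: 0.0331495; C: 0.0118072.
Posterior ∝ prior × likelihood. Numerator for C: 0.333333·0.0118072 = 0.00393574.
Normalizing constant: 0.333333·0.168031 + 0.333333·0.0331495 + 0.333333·0.0118072 = 0.070996.
P(C | observation) = 0.00393574 / 0.070996 = 0.055436.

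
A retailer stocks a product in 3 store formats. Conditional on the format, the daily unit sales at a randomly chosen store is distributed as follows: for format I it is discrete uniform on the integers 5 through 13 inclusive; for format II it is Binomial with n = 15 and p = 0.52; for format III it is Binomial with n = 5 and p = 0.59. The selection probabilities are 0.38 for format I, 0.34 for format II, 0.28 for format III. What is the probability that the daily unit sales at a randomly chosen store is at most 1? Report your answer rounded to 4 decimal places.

Conditional on each format, P(X ≤ 1): I: 0; II: 0.00028537; III: 0.0949456.
By total probability, P(X ≤ 1) = 0.38·0 + 0.34·0.00028537 + 0.28·0.0949456 = 0.0266818.

0.0267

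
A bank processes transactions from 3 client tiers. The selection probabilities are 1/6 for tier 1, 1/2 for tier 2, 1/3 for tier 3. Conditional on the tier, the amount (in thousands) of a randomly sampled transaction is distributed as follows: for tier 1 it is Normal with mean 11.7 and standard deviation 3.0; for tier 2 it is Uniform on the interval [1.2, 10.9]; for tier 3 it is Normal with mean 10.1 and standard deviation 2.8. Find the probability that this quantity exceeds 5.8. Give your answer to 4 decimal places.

0.7380

Conditional on each tier, P(X > 5.8): 1: 0.975389; 2: 0.525773; 3: 0.937696.
By total probability, P(X > 5.8) = 0.166667·0.975389 + 0.5·0.525773 + 0.333333·0.937696 = 0.738017.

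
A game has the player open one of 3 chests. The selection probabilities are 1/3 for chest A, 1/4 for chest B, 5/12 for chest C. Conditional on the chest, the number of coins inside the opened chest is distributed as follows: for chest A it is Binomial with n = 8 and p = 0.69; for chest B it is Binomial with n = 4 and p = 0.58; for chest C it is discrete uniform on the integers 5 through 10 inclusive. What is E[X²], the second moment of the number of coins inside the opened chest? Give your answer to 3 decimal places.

36.969

For each component E[X²] = Var + (mean)², giving A: 32.1816; B: 6.3568; C: 59.1667.
Overall E[X²] = 0.333333·32.1816 + 0.25·6.3568 + 0.416667·59.1667 = 36.9692.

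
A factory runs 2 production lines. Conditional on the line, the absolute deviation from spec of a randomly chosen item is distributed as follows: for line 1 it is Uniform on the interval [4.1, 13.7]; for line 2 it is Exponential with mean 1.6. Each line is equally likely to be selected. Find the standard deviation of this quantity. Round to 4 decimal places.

Per component, 1: μ=8.9, E[X²]=86.89; 2: μ=1.6, E[X²]=5.12.
E[X] = 0.5·8.9 + 0.5·1.6 = 5.25.
E[X²] = 0.5·86.89 + 0.5·5.12 = 46.005.
Var(X) = E[X²] − (E[X])² = 46.005 − 27.5625 = 18.4425.
SD(X) = √18.4425 = 4.29447.

4.2945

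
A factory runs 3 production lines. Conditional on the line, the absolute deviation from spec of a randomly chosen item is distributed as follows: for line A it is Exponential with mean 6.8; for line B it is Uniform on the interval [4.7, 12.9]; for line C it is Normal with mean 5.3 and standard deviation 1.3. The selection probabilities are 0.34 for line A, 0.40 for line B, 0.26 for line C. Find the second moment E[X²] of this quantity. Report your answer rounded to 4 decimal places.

For each component E[X²] = Var + (mean)², giving A: 92.48; B: 83.0433; C: 29.78.
Overall E[X²] = 0.34·92.48 + 0.4·83.0433 + 0.26·29.78 = 72.4033.

72.4033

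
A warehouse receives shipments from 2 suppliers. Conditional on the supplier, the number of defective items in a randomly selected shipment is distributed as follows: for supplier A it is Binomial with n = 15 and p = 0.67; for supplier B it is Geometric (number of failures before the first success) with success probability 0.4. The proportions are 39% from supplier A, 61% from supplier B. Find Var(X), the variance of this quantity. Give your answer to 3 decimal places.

Per component, A: μ=10.05, E[X²]=104.319; B: μ=1.5, E[X²]=6.
E[X] = 0.39·10.05 + 0.61·1.5 = 4.8345.
E[X²] = 0.39·104.319 + 0.61·6 = 44.3444.
Var(X) = E[X²] − (E[X])² = 44.3444 − 23.3724 = 20.972.

20.972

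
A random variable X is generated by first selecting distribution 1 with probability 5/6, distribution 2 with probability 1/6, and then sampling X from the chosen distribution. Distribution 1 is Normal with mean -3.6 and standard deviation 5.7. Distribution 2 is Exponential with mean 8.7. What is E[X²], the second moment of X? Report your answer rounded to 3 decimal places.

For each component E[X²] = Var + (mean)², giving 1: 45.45; 2: 151.38.
Overall E[X²] = 0.833333·45.45 + 0.166667·151.38 = 63.105.

63.105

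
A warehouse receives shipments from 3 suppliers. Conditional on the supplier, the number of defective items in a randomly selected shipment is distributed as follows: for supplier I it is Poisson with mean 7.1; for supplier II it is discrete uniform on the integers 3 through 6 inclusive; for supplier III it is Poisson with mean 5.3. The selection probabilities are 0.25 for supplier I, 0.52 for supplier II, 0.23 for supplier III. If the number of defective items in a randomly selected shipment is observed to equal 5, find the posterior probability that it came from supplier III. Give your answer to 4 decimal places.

0.1990

Likelihoods P(X=5 | ·): I: 0.124057; II: 0.25; III: 0.173955.
Posterior ∝ prior × likelihood. Numerator for III: 0.23·0.173955 = 0.0400097.
Normalizing constant: 0.25·0.124057 + 0.52·0.25 + 0.23·0.173955 = 0.201024.
P(III | observation) = 0.0400097 / 0.201024 = 0.19903.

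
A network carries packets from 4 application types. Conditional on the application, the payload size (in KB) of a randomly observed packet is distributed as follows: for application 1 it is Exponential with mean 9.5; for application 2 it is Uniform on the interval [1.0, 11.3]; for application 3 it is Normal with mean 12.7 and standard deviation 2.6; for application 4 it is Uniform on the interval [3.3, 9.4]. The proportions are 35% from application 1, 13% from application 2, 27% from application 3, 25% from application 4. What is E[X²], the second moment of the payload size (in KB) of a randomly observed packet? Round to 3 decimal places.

For each component E[X²] = Var + (mean)², giving 1: 180.5; 2: 46.6633; 3: 168.05; 4: 43.4233.
Overall E[X²] = 0.35·180.5 + 0.13·46.6633 + 0.27·168.05 + 0.25·43.4233 = 125.471.

125.471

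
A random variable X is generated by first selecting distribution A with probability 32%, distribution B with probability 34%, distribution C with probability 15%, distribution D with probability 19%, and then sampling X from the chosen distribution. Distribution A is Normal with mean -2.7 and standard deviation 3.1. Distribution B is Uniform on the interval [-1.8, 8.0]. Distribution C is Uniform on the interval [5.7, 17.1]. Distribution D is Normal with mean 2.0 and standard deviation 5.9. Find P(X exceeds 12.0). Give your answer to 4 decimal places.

0.0757

Conditional on each component, P(X > 12.0): A: 1.05843e-06; B: 0; C: 0.447368; D: 0.0450457.
By total probability, P(X > 12.0) = 0.32·1.05843e-06 + 0.34·0 + 0.15·0.447368 + 0.19·0.0450457 = 0.0756643.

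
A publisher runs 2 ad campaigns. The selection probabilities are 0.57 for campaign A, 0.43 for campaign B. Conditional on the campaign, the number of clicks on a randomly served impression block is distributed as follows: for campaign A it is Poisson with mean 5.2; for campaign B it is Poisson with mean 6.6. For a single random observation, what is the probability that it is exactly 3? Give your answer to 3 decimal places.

0.102

Conditional on each campaign, P(X = 3): A: 0.129279; B: 0.0651834.
By total probability, P(X = 3) = 0.57·0.129279 + 0.43·0.0651834 = 0.101718.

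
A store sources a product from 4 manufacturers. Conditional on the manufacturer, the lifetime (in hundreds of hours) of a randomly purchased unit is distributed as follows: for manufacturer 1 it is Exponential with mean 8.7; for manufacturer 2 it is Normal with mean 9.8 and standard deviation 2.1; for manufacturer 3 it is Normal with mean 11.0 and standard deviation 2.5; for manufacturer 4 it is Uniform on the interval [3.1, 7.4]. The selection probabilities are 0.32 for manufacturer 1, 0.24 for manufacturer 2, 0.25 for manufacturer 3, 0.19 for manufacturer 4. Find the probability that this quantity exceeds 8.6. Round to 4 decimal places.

Conditional on each manufacturer, P(X > 8.6): 1: 0.372132; 2: 0.716145; 3: 0.831472; 4: 0.
By total probability, P(X > 8.6) = 0.32·0.372132 + 0.24·0.716145 + 0.25·0.831472 + 0.19·0 = 0.498825.

0.4988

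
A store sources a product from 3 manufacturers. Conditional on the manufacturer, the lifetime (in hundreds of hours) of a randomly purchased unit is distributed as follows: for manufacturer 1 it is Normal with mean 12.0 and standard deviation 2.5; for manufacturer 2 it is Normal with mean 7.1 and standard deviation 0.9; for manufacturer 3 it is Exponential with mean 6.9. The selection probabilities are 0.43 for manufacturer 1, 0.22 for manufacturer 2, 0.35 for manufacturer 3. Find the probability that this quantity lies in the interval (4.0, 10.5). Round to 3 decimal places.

Conditional on each manufacturer, P(4.0 < X < 10.5): 1: 0.273566; 2: 0.999635; 3: 0.341729.
By total probability, P(4.0 < X < 10.5) = 0.43·0.273566 + 0.22·0.999635 + 0.35·0.341729 = 0.457158.

0.457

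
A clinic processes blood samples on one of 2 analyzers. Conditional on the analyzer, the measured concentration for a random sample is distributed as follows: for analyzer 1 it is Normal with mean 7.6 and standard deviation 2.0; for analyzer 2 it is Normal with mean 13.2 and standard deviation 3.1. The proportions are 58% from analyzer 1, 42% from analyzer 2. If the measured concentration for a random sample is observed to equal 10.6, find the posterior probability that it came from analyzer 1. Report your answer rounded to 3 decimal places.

Likelihoods f(10.6 | ·): 1: 0.0647588; 2: 0.0905315.
Posterior ∝ prior × likelihood. Numerator for 1: 0.58·0.0647588 = 0.0375601.
Normalizing constant: 0.58·0.0647588 + 0.42·0.0905315 = 0.0755833.
P(1 | observation) = 0.0375601 / 0.0755833 = 0.496936.

0.497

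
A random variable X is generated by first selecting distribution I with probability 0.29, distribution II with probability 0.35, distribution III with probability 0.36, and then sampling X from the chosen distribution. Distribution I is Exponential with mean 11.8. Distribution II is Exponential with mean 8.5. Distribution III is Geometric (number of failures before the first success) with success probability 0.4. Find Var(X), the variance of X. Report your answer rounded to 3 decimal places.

85.372

Per component, I: μ=11.8, E[X²]=278.48; II: μ=8.5, E[X²]=144.5; III: μ=1.5, E[X²]=6.
E[X] = 0.29·11.8 + 0.35·8.5 + 0.36·1.5 = 6.937.
E[X²] = 0.29·278.48 + 0.35·144.5 + 0.36·6 = 133.494.
Var(X) = E[X²] − (E[X])² = 133.494 − 48.122 = 85.3722.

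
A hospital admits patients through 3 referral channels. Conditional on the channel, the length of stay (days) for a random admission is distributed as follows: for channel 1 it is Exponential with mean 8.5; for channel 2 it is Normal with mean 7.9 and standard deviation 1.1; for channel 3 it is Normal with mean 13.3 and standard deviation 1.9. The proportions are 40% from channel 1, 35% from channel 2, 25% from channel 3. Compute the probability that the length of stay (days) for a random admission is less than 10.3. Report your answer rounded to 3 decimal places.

0.640

Conditional on each channel, P(X < 10.3): 1: 0.702328; 2: 0.985439; 3: 0.0571741.
By total probability, P(X < 10.3) = 0.4·0.702328 + 0.35·0.985439 + 0.25·0.0571741 = 0.640128.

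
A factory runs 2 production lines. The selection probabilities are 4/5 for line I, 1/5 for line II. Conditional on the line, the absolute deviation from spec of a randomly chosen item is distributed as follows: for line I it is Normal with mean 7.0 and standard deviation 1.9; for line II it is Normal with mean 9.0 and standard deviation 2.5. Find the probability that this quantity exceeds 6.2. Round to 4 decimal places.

Conditional on each line, P(X > 6.2): I: 0.663142; II: 0.868643.
By total probability, P(X > 6.2) = 0.8·0.663142 + 0.2·0.868643 = 0.704242.

0.7042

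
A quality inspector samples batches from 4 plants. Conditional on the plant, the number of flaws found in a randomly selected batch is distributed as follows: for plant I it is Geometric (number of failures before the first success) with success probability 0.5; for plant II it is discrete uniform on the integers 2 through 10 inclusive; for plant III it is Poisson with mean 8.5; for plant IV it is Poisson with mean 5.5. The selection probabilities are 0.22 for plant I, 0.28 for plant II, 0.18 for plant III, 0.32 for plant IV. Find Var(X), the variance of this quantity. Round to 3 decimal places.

Per component, I: μ=1, E[X²]=3; II: μ=6, E[X²]=42.6667; III: μ=8.5, E[X²]=80.75; IV: μ=5.5, E[X²]=35.75.
E[X] = 0.22·1 + 0.28·6 + 0.18·8.5 + 0.32·5.5 = 5.19.
E[X²] = 0.22·3 + 0.28·42.6667 + 0.18·80.75 + 0.32·35.75 = 38.5817.
Var(X) = E[X²] − (E[X])² = 38.5817 − 26.9361 = 11.6456.

11.646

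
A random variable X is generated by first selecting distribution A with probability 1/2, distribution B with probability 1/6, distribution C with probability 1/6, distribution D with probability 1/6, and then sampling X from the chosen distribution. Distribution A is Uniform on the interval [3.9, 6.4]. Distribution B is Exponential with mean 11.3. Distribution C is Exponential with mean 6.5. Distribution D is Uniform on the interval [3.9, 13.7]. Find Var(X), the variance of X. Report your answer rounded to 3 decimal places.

35.292

Per component, A: μ=5.15, E[X²]=27.0433; B: μ=11.3, E[X²]=255.38; C: μ=6.5, E[X²]=84.5; D: μ=8.8, E[X²]=85.4433.
E[X] = 0.5·5.15 + 0.166667·11.3 + 0.166667·6.5 + 0.166667·8.8 = 7.00833.
E[X²] = 0.5·27.0433 + 0.166667·255.38 + 0.166667·84.5 + 0.166667·85.4433 = 84.4089.
Var(X) = E[X²] − (E[X])² = 84.4089 − 49.1167 = 35.2922.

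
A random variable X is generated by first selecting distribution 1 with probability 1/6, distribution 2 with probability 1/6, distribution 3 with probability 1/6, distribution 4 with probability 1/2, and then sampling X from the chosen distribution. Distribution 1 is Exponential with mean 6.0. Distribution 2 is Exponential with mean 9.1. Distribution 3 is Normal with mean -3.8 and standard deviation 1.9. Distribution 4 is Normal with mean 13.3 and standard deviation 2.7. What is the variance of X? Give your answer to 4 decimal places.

61.8839

Per component, 1: μ=6, E[X²]=72; 2: μ=9.1, E[X²]=165.62; 3: μ=-3.8, E[X²]=18.05; 4: μ=13.3, E[X²]=184.18.
E[X] = 0.166667·6 + 0.166667·9.1 + 0.166667·-3.8 + 0.5·13.3 = 8.53333.
E[X²] = 0.166667·72 + 0.166667·165.62 + 0.166667·18.05 + 0.5·184.18 = 134.702.
Var(X) = E[X²] − (E[X])² = 134.702 − 72.8178 = 61.8839.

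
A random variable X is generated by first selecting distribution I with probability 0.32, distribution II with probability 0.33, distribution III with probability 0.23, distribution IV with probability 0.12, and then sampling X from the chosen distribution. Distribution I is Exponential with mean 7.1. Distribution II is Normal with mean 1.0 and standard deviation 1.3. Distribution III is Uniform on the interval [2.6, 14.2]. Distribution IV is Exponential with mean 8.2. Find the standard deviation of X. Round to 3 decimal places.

Per component, I: μ=7.1, E[X²]=100.82; II: μ=1, E[X²]=2.69; III: μ=8.4, E[X²]=81.7733; IV: μ=8.2, E[X²]=134.48.
E[X] = 0.32·7.1 + 0.33·1 + 0.23·8.4 + 0.12·8.2 = 5.518.
E[X²] = 0.32·100.82 + 0.33·2.69 + 0.23·81.7733 + 0.12·134.48 = 68.0956.
Var(X) = E[X²] − (E[X])² = 68.0956 − 30.4483 = 37.6472.
SD(X) = √37.6472 = 6.13573.

6.136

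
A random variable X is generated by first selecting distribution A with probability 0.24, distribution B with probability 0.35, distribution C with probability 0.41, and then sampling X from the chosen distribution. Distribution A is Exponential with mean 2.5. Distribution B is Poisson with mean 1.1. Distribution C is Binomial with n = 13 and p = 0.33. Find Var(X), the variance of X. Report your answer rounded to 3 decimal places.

5.004

Per component, A: μ=2.5, E[X²]=12.5; B: μ=1.1, E[X²]=2.31; C: μ=4.29, E[X²]=21.2784.
E[X] = 0.24·2.5 + 0.35·1.1 + 0.41·4.29 = 2.7439.
E[X²] = 0.24·12.5 + 0.35·2.31 + 0.41·21.2784 = 12.5326.
Var(X) = E[X²] − (E[X])² = 12.5326 − 7.52899 = 5.00366.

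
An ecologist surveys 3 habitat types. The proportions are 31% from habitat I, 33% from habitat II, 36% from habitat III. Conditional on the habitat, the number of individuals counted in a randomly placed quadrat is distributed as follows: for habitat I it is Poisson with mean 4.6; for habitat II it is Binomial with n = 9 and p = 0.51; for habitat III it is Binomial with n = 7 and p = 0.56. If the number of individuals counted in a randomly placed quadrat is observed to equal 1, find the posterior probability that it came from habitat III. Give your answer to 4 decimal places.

Likelihoods P(X=1 | ·): I: 0.0462384; II: 0.0152539; III: 0.0284448.
Posterior ∝ prior × likelihood. Numerator for III: 0.36·0.0284448 = 0.0102401.
Normalizing constant: 0.31·0.0462384 + 0.33·0.0152539 + 0.36·0.0284448 = 0.0296078.
P(III | observation) = 0.0102401 / 0.0296078 = 0.345858.

0.3459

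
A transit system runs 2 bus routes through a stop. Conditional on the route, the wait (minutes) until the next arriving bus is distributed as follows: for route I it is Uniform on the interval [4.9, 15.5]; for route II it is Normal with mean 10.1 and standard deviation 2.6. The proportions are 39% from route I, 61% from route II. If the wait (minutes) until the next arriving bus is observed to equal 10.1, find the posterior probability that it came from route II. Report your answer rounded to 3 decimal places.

0.718

Likelihoods f(10.1 | ·): I: 0.0943396; II: 0.153439.
Posterior ∝ prior × likelihood. Numerator for II: 0.61·0.153439 = 0.093598.
Normalizing constant: 0.39·0.0943396 + 0.61·0.153439 = 0.13039.
P(II | observation) = 0.093598 / 0.13039 = 0.717829.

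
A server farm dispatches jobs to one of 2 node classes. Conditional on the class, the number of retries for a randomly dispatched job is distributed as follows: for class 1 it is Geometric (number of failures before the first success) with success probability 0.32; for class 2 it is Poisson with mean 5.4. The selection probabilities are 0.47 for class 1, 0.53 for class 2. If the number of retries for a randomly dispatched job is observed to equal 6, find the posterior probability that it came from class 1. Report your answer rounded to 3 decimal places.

Likelihoods P(X=6 | ·): 1: 0.0316376; 2: 0.155539.
Posterior ∝ prior × likelihood. Numerator for 1: 0.47·0.0316376 = 0.0148697.
Normalizing constant: 0.47·0.0316376 + 0.53·0.155539 = 0.0973054.
P(1 | observation) = 0.0148697 / 0.0973054 = 0.152814.

0.153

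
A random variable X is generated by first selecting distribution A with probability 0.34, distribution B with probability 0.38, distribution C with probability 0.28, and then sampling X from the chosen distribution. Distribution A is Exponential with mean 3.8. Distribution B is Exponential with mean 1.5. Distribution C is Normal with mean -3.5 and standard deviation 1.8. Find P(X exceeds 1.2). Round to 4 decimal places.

0.4199

Conditional on each component, P(X > 1.2): A: 0.729213; B: 0.449329; C: 0.00451243.
By total probability, P(X > 1.2) = 0.34·0.729213 + 0.38·0.449329 + 0.28·0.00451243 = 0.419941.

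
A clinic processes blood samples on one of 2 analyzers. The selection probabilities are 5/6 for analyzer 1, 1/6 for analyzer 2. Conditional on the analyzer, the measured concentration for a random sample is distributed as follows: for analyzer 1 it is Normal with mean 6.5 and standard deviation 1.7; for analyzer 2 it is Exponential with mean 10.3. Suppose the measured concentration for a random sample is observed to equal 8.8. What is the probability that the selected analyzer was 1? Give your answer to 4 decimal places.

0.9192

Likelihoods f(8.8 | ·): 1: 0.0939689; 2: 0.0413157.
Posterior ∝ prior × likelihood. Numerator for 1: 0.833333·0.0939689 = 0.0783074.
Normalizing constant: 0.833333·0.0939689 + 0.166667·0.0413157 = 0.0851933.
P(1 | observation) = 0.0783074 / 0.0851933 = 0.919173.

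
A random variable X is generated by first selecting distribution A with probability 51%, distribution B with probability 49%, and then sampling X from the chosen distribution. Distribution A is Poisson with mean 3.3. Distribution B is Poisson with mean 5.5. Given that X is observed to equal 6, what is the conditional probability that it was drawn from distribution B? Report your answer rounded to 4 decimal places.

0.6953

Likelihoods P(X=6 | ·): A: 0.0661575; B: 0.157117.
Posterior ∝ prior × likelihood. Numerator for B: 0.49·0.157117 = 0.0769875.
Normalizing constant: 0.51·0.0661575 + 0.49·0.157117 = 0.110728.
P(B | observation) = 0.0769875 / 0.110728 = 0.695286.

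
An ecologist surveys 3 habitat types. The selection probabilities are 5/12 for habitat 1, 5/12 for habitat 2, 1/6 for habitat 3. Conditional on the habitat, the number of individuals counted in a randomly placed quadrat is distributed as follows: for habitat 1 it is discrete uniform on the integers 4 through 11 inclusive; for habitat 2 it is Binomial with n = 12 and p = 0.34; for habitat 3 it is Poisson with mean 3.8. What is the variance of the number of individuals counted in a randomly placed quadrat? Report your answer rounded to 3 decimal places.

6.930

Per component, 1: μ=7.5, E[X²]=61.5; 2: μ=4.08, E[X²]=19.3392; 3: μ=3.8, E[X²]=18.24.
E[X] = 0.416667·7.5 + 0.416667·4.08 + 0.166667·3.8 = 5.45833.
E[X²] = 0.416667·61.5 + 0.416667·19.3392 + 0.166667·18.24 = 36.723.
Var(X) = E[X²] − (E[X])² = 36.723 − 29.7934 = 6.9296.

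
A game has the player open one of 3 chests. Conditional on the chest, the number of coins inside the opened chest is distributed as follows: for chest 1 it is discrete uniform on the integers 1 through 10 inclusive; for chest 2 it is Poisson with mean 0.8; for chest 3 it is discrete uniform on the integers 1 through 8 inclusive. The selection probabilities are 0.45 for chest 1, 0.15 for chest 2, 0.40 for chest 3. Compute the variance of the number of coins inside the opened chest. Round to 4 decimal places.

8.4250

Per component, 1: μ=5.5, E[X²]=38.5; 2: μ=0.8, E[X²]=1.44; 3: μ=4.5, E[X²]=25.5.
E[X] = 0.45·5.5 + 0.15·0.8 + 0.4·4.5 = 4.395.
E[X²] = 0.45·38.5 + 0.15·1.44 + 0.4·25.5 = 27.741.
Var(X) = E[X²] − (E[X])² = 27.741 − 19.316 = 8.42497.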